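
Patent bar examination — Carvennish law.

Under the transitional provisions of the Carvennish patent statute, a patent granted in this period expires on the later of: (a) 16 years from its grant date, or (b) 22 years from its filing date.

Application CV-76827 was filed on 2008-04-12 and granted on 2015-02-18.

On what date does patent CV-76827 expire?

February 18, 2031

(a) grant + 16 years → 18 February 2031.
(b) filing + 22 years → 12 April 2030.
Later of the two: 18 February 2031.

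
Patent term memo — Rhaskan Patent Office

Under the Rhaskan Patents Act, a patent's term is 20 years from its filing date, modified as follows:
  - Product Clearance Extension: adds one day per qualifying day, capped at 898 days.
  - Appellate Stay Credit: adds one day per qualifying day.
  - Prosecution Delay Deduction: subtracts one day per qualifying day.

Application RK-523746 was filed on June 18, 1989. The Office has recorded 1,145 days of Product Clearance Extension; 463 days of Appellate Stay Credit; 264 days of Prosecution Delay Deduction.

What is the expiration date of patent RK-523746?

2012-06-19

Base term: filing date + 20 years → 18 June 2009.
Product Clearance Extension: 1145 days claimed exceeds the 898-day cap, so +898 days → 3 December 2011.
Appellate Stay Credit: +463 days → 10 March 2013.
Prosecution Delay Deduction: −264 days → 19 June 2012.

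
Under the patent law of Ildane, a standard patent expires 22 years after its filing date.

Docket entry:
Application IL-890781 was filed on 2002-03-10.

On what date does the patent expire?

March 10, 2024

Filing date + 22 years → 10 March 2024.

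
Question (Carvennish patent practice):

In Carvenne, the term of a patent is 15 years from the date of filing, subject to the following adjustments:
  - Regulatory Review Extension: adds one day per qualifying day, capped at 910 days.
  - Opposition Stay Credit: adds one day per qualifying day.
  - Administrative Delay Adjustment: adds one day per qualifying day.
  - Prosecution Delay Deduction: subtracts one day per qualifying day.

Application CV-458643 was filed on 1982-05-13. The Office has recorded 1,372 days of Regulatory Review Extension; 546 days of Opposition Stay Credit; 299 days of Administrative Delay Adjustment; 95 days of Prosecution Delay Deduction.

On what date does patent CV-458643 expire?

November 28, 2001

Base term: filing date + 15 years → 13 May 1997.
Regulatory Review Extension: 1372 days claimed exceeds the 910-day cap, so +910 days → 9 November 1999.
Opposition Stay Credit: +546 days → 8 May 2001.
Administrative Delay Adjustment: +299 days → 3 March 2002.
Prosecution Delay Deduction: −95 days → 28 November 2001.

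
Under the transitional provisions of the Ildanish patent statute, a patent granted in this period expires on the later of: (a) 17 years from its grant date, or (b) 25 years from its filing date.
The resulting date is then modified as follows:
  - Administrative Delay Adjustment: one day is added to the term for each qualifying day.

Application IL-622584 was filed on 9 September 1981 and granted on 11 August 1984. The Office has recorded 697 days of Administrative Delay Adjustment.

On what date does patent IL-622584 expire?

(a) grant + 17 years → 11 August 2001.
(b) filing + 25 years → 9 September 2006.
Later of the two: 9 September 2006.
Administrative Delay Adjustment: +697 days → 6 August 2008.

August 6, 2008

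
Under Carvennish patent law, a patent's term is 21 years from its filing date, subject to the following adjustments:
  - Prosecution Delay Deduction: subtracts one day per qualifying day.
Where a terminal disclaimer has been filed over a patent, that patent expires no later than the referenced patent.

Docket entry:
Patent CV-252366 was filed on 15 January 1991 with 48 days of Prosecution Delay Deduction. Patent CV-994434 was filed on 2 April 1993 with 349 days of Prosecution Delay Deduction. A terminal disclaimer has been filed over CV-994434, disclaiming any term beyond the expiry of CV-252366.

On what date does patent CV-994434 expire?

Natural term of CV-994434:
  Base: filing + 21 years → 2 April 2014.
  Prosecution Delay Deduction: −349 days → 18 April 2013.
Expiry of referenced patent CV-252366:
  Base: filing + 21 years → 15 January 2012.
  Prosecution Delay Deduction: −48 days → 28 November 2011.
Terminal disclaimer: CV-994434 expires on the earlier of 18 April 2013 and 28 November 2011.

November 28, 2011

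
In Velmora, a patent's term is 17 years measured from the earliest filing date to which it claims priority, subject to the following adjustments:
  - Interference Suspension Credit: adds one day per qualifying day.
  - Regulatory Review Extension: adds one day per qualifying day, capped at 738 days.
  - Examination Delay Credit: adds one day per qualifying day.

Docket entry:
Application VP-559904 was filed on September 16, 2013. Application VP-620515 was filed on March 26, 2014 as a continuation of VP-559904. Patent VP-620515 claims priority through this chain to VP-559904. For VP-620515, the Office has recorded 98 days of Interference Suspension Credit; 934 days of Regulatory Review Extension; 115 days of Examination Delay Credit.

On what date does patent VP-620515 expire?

Earliest priority filing: 16 September 2013.
Base term: 16 September 2013 + 17 years → 16 September 2030.
Interference Suspension Credit: +98 days → 23 December 2030.
Regulatory Review Extension: 934 days claimed exceeds the 738-day cap, so +738 days → 30 December 2032.
Examination Delay Credit: +115 days → 24 April 2033.

April 24, 2033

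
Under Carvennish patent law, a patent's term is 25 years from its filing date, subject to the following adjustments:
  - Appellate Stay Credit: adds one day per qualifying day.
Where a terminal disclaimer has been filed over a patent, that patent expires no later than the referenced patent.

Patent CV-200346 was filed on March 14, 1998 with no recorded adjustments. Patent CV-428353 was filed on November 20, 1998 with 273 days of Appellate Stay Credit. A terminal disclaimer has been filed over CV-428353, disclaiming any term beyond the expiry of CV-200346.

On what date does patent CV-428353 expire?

2023-03-14

Natural term of CV-428353:
  Base: filing + 25 years → 20 November 2023.
  Appellate Stay Credit: +273 days → 19 August 2024.
Expiry of referenced patent CV-200346:
  Base: filing + 25 years → 14 March 2023.
Terminal disclaimer: CV-428353 expires on the earlier of 19 August 2024 and 14 March 2023.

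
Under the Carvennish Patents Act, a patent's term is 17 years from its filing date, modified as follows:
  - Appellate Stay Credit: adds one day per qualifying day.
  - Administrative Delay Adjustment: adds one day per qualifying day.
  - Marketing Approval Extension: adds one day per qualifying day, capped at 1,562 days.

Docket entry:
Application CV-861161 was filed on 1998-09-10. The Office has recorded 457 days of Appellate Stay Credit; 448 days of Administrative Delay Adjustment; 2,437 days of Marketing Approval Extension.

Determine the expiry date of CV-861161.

Base term: filing date + 17 years → 10 September 2015.
Appellate Stay Credit: +457 days → 10 December 2016.
Administrative Delay Adjustment: +448 days → 3 March 2018.
Marketing Approval Extension: 2437 days claimed exceeds the 1562-day cap, so +1562 days → 12 June 2022.

2022-06-12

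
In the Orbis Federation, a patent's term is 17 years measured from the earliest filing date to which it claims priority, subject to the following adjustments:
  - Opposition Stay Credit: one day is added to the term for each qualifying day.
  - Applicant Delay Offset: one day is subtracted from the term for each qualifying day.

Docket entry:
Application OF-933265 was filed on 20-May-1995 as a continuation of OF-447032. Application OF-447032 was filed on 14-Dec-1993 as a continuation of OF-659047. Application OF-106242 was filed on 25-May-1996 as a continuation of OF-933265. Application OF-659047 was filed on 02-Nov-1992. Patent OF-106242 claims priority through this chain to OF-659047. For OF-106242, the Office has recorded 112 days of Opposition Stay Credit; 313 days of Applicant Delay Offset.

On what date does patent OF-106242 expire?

2009-04-15

Earliest priority filing: 2 November 1992.
Base term: 2 November 1992 + 17 years → 2 November 2009.
Opposition Stay Credit: +112 days → 22 February 2010.
Applicant Delay Offset: −313 days → 15 April 2009.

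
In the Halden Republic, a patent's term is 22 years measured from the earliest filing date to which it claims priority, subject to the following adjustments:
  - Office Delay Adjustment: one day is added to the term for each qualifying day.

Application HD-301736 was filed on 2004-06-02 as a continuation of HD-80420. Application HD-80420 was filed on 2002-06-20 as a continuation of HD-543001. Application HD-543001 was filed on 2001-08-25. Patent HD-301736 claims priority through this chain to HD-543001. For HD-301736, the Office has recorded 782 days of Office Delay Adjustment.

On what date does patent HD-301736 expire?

October 15, 2025

Earliest priority filing: 25 August 2001.
Base term: 25 August 2001 + 22 years → 25 August 2023.
Office Delay Adjustment: +782 days → 15 October 2025.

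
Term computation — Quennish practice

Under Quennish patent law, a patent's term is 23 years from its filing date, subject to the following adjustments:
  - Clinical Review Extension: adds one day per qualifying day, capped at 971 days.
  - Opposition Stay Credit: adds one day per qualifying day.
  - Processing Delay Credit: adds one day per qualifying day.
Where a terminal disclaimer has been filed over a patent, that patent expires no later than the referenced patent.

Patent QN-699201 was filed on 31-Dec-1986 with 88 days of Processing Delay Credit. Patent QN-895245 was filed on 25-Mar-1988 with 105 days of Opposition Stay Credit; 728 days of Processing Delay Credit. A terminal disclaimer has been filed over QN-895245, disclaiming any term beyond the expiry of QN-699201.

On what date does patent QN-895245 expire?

Natural term of QN-895245:
  Base: filing + 23 years → 25 March 2011.
  Opposition Stay Credit: +105 days → 8 July 2011.
  Processing Delay Credit: +728 days → 5 July 2013.
Expiry of referenced patent QN-699201:
  Base: filing + 23 years → 31 December 2009.
  Processing Delay Credit: +88 days → 29 March 2010.
Terminal disclaimer: QN-895245 expires on the earlier of 5 July 2013 and 29 March 2010.

2010-03-29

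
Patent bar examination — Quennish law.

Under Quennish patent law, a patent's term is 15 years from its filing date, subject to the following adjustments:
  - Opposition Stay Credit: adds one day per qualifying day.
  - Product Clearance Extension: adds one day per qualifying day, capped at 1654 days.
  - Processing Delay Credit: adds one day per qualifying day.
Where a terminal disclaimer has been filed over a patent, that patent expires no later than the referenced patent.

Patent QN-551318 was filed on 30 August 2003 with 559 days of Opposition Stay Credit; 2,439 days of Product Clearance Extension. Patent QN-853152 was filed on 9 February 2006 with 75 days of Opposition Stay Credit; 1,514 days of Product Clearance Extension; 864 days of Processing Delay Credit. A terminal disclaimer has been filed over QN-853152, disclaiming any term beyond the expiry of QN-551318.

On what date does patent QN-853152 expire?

2024-09-20

Natural term of QN-853152:
  Base: filing + 15 years → 9 February 2021.
  Opposition Stay Credit: +75 days → 25 April 2021.
  Product Clearance Extension: 1514 days (within the 1654-day cap) → +1514 days → 17 June 2025.
  Processing Delay Credit: +864 days → 29 October 2027.
Expiry of referenced patent QN-551318:
  Base: filing + 15 years → 30 August 2018.
  Opposition Stay Credit: +559 days → 11 March 2020.
  Product Clearance Extension: 2439 days claimed exceeds the 1654-day cap, so +1654 days → 20 September 2024.
Terminal disclaimer: QN-853152 expires on the earlier of 29 October 2027 and 20 September 2024.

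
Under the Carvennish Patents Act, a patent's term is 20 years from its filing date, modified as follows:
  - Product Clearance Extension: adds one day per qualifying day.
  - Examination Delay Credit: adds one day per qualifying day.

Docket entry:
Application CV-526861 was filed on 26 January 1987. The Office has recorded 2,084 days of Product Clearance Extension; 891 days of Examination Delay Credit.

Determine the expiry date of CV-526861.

2015-03-20

Base term: filing date + 20 years → 26 January 2007.
Product Clearance Extension: +2084 days → 10 October 2012.
Examination Delay Credit: +891 days → 20 March 2015.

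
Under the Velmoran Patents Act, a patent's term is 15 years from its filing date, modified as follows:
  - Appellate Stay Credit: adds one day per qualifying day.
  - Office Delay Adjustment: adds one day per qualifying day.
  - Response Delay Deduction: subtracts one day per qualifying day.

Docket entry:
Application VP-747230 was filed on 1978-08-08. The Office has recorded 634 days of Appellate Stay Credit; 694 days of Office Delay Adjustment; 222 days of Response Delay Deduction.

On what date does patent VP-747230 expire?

Base term: filing date + 15 years → 8 August 1993.
Appellate Stay Credit: +634 days → 4 May 1995.
Office Delay Adjustment: +694 days → 28 March 1997.
Response Delay Deduction: −222 days → 18 August 1996.

August 18, 1996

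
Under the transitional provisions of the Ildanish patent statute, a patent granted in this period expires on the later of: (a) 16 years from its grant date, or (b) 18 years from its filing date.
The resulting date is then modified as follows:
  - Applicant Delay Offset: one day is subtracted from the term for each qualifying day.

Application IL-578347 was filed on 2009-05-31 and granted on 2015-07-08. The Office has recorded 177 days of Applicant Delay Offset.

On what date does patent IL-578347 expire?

2031-01-12

(a) grant + 16 years → 8 July 2031.
(b) filing + 18 years → 31 May 2027.
Later of the two: 8 July 2031.
Applicant Delay Offset: −177 days → 12 January 2031.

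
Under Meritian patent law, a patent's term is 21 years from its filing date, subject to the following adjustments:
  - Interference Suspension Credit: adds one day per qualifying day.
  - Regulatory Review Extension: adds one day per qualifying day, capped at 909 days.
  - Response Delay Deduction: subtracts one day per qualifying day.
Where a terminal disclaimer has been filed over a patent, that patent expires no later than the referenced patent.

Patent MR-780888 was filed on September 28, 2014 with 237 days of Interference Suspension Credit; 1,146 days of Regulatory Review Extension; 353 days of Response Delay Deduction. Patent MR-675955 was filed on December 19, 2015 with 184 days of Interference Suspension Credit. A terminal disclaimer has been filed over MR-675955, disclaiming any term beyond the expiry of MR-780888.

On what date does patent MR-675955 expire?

Natural term of MR-675955:
  Base: filing + 21 years → 19 December 2036.
  Interference Suspension Credit: +184 days → 21 June 2037.
Expiry of referenced patent MR-780888:
  Base: filing + 21 years → 28 September 2035.
  Interference Suspension Credit: +237 days → 22 May 2036.
  Regulatory Review Extension: 1146 days claimed exceeds the 909-day cap, so +909 days → 17 November 2038.
  Response Delay Deduction: −353 days → 29 November 2037.
Terminal disclaimer: MR-675955 expires on the earlier of 21 June 2037 and 29 November 2037.

June 21, 2037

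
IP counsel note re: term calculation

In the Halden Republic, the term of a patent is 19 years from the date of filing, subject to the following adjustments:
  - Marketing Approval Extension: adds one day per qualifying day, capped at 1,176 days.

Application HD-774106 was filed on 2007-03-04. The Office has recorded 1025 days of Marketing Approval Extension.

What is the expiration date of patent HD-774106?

2028-12-23

Base term: filing date + 19 years → 4 March 2026.
Marketing Approval Extension: 1025 days (within the 1176-day cap) → +1025 days → 23 December 2028.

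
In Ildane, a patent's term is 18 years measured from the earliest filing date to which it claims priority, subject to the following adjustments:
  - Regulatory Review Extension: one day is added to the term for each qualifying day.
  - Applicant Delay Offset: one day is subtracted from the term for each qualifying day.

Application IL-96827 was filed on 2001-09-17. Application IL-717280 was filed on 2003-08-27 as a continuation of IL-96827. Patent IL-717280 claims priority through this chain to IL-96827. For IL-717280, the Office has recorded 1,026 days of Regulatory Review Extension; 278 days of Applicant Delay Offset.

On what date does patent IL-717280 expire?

October 4, 2021

Earliest priority filing: 17 September 2001.
Base term: 17 September 2001 + 18 years → 17 September 2019.
Regulatory Review Extension: +1026 days → 9 July 2022.
Applicant Delay Offset: −278 days → 4 October 2021.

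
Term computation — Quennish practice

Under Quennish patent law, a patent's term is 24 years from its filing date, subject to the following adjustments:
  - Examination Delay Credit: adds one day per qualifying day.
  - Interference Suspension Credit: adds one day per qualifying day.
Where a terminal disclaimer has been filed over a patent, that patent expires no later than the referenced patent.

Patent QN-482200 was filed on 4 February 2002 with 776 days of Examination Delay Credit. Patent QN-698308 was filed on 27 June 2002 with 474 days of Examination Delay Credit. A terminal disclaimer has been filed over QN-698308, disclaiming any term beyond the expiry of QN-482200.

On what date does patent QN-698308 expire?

October 14, 2027

Natural term of QN-698308:
  Base: filing + 24 years → 27 June 2026.
  Examination Delay Credit: +474 days → 14 October 2027.
Expiry of referenced patent QN-482200:
  Base: filing + 24 years → 4 February 2026.
  Examination Delay Credit: +776 days → 21 March 2028.
Terminal disclaimer: QN-698308 expires on the earlier of 14 October 2027 and 21 March 2028.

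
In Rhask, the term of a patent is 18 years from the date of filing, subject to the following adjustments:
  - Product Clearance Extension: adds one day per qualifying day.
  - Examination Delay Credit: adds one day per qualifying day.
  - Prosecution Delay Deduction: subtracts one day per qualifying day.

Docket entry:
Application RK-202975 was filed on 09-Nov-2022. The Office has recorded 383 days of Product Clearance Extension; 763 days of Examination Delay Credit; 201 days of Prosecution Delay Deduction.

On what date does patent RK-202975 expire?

Base term: filing date + 18 years → 9 November 2040.
Product Clearance Extension: +383 days → 27 November 2041.
Examination Delay Credit: +763 days → 30 December 2043.
Prosecution Delay Deduction: −201 days → 12 June 2043.

June 12, 2043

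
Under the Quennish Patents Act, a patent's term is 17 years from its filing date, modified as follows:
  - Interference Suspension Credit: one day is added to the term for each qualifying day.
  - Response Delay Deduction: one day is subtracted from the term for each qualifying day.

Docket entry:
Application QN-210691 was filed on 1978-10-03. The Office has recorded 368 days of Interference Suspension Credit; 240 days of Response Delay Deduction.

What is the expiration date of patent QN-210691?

February 8, 1996

Base term: filing date + 17 years → 3 October 1995.
Interference Suspension Credit: +368 days → 5 October 1996.
Response Delay Deduction: −240 days → 8 February 1996.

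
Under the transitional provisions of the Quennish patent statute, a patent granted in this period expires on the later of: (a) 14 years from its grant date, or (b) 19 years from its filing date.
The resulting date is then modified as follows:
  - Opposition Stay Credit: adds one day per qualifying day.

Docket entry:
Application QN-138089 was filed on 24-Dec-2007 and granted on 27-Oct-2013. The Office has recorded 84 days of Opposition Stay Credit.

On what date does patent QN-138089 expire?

January 19, 2028

(a) grant + 14 years → 27 October 2027.
(b) filing + 19 years → 24 December 2026.
Later of the two: 27 October 2027.
Opposition Stay Credit: +84 days → 19 January 2028.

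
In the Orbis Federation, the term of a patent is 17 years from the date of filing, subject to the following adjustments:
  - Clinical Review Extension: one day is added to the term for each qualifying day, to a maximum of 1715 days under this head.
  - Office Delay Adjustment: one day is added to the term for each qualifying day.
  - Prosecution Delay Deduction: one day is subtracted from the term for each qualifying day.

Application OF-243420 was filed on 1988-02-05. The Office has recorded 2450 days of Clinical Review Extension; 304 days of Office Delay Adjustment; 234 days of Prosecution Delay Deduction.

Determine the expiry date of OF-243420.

Base term: filing date + 17 years → 5 February 2005.
Clinical Review Extension: 2450 days claimed exceeds the 1715-day cap, so +1715 days → 17 October 2009.
Office Delay Adjustment: +304 days → 17 August 2010.
Prosecution Delay Deduction: −234 days → 26 December 2009.

December 26, 2009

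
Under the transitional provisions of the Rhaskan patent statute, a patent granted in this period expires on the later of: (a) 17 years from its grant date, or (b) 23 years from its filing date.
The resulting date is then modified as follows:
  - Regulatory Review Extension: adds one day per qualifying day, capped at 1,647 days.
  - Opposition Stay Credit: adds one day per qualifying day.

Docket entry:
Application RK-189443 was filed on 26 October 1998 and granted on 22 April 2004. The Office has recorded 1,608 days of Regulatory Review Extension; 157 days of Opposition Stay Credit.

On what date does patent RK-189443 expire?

(a) grant + 17 years → 22 April 2021.
(b) filing + 23 years → 26 October 2021.
Later of the two: 26 October 2021.
Regulatory Review Extension: 1608 days (within the 1647-day cap) → +1608 days → 22 March 2026.
Opposition Stay Credit: +157 days → 26 August 2026.

2026-08-26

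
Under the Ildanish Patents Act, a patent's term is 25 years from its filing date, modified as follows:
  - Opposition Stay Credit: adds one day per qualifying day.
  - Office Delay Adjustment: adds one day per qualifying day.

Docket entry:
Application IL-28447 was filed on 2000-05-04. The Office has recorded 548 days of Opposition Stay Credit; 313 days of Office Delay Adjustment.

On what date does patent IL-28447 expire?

Base term: filing date + 25 years → 4 May 2025.
Opposition Stay Credit: +548 days → 3 November 2026.
Office Delay Adjustment: +313 days → 12 September 2027.

September 12, 2027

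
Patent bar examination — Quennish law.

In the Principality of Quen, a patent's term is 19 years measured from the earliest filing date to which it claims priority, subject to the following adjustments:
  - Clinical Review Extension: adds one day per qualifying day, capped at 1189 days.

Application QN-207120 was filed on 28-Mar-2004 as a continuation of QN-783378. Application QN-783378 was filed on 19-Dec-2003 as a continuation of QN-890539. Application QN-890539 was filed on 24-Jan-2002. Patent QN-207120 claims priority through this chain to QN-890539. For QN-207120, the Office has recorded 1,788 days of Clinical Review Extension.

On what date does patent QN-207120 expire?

Earliest priority filing: 24 January 2002.
Base term: 24 January 2002 + 19 years → 24 January 2021.
Clinical Review Extension: 1788 days claimed exceeds the 1189-day cap, so +1189 days → 27 April 2024.

April 27, 2024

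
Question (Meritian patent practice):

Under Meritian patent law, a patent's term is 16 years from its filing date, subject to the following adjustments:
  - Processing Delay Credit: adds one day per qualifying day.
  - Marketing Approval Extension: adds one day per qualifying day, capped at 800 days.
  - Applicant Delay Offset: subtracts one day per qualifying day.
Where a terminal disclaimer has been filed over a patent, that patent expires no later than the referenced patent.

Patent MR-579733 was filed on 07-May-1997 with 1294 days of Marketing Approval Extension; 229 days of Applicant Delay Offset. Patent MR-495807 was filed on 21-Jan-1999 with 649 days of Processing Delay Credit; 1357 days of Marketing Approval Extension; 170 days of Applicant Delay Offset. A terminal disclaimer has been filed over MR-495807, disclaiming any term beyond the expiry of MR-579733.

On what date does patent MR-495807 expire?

November 29, 2014

Natural term of MR-495807:
  Base: filing + 16 years → 21 January 2015.
  Processing Delay Credit: +649 days → 31 October 2016.
  Marketing Approval Extension: 1357 days claimed exceeds the 800-day cap, so +800 days → 9 January 2019.
  Applicant Delay Offset: −170 days → 23 July 2018.
Expiry of referenced patent MR-579733:
  Base: filing + 16 years → 7 May 2013.
  Marketing Approval Extension: 1294 days claimed exceeds the 800-day cap, so +800 days → 16 July 2015.
  Applicant Delay Offset: −229 days → 29 November 2014.
Terminal disclaimer: MR-495807 expires on the earlier of 23 July 2018 and 29 November 2014.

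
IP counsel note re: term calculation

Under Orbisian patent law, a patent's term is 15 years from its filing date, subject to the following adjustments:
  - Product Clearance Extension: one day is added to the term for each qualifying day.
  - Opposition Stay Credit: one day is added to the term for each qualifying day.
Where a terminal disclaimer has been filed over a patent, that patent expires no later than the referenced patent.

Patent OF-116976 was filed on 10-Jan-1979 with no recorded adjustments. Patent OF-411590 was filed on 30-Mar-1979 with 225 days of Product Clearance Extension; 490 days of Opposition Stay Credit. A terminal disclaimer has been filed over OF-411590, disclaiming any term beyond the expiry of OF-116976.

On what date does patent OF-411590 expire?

1994-01-10

Natural term of OF-411590:
  Base: filing + 15 years → 30 March 1994.
  Product Clearance Extension: +225 days → 10 November 1994.
  Opposition Stay Credit: +490 days → 14 March 1996.
Expiry of referenced patent OF-116976:
  Base: filing + 15 years → 10 January 1994.
Terminal disclaimer: OF-411590 expires on the earlier of 14 March 1996 and 10 January 1994.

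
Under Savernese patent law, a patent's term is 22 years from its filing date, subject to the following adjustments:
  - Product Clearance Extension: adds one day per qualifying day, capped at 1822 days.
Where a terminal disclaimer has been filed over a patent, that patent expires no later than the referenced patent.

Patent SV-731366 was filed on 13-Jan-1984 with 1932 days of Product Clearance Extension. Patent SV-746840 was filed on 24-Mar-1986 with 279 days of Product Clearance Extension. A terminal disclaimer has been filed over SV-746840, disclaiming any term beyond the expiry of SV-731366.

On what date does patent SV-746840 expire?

Natural term of SV-746840:
  Base: filing + 22 years → 24 March 2008.
  Product Clearance Extension: 279 days (within the 1822-day cap) → +279 days → 28 December 2008.
Expiry of referenced patent SV-731366:
  Base: filing + 22 years → 13 January 2006.
  Product Clearance Extension: 1932 days claimed exceeds the 1822-day cap, so +1822 days → 9 January 2011.
Terminal disclaimer: SV-746840 expires on the earlier of 28 December 2008 and 9 January 2011.

December 28, 2008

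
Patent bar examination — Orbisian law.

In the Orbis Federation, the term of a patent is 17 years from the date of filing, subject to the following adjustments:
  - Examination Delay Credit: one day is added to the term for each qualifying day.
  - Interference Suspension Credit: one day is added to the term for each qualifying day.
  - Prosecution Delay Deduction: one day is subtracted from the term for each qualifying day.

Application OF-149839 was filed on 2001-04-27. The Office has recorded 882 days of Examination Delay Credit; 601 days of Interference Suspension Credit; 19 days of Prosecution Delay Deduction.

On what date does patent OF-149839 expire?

2022-04-30

Base term: filing date + 17 years → 27 April 2018.
Examination Delay Credit: +882 days → 25 September 2020.
Interference Suspension Credit: +601 days → 19 May 2022.
Prosecution Delay Deduction: −19 days → 30 April 2022.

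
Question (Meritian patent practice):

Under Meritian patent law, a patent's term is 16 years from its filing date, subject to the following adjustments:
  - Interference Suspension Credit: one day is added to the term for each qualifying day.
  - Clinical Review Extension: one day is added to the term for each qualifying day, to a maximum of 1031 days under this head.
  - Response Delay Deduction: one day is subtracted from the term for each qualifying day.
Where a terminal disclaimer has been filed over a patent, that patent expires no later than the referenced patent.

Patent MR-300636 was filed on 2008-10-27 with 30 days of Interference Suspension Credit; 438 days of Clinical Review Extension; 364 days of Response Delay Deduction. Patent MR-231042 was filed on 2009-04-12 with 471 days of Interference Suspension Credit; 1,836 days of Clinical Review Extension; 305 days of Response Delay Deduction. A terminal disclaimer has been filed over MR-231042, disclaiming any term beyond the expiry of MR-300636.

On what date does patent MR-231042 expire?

Natural term of MR-231042:
  Base: filing + 16 years → 12 April 2025.
  Interference Suspension Credit: +471 days → 27 July 2026.
  Clinical Review Extension: 1836 days claimed exceeds the 1031-day cap, so +1031 days → 23 May 2029.
  Response Delay Deduction: −305 days → 22 July 2028.
Expiry of referenced patent MR-300636:
  Base: filing + 16 years → 27 October 2024.
  Interference Suspension Credit: +30 days → 26 November 2024.
  Clinical Review Extension: 438 days (within the 1031-day cap) → +438 days → 7 February 2026.
  Response Delay Deduction: −364 days → 8 February 2025.
Terminal disclaimer: MR-231042 expires on the earlier of 22 July 2028 and 8 February 2025.

2025-02-08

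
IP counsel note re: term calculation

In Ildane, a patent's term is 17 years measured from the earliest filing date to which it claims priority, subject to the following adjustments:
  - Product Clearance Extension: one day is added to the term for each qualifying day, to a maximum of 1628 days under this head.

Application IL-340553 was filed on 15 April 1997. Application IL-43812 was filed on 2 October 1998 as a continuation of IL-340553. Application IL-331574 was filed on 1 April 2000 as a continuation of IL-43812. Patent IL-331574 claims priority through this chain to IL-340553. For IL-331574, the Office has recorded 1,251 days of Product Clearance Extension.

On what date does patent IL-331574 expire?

Earliest priority filing: 15 April 1997.
Base term: 15 April 1997 + 17 years → 15 April 2014.
Product Clearance Extension: 1251 days (within the 1628-day cap) → +1251 days → 17 September 2017.

September 17, 2017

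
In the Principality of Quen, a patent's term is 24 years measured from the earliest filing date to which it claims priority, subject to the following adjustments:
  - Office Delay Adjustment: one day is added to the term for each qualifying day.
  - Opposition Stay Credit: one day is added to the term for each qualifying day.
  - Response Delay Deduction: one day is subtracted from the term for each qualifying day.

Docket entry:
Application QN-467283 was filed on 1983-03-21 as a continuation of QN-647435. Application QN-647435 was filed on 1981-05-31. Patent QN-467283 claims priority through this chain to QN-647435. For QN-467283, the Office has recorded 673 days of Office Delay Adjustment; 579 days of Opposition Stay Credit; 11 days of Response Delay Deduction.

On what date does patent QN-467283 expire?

Earliest priority filing: 31 May 1981.
Base term: 31 May 1981 + 24 years → 31 May 2005.
Office Delay Adjustment: +673 days → 4 April 2007.
Opposition Stay Credit: +579 days → 3 November 2008.
Response Delay Deduction: −11 days → 23 October 2008.

2008-10-23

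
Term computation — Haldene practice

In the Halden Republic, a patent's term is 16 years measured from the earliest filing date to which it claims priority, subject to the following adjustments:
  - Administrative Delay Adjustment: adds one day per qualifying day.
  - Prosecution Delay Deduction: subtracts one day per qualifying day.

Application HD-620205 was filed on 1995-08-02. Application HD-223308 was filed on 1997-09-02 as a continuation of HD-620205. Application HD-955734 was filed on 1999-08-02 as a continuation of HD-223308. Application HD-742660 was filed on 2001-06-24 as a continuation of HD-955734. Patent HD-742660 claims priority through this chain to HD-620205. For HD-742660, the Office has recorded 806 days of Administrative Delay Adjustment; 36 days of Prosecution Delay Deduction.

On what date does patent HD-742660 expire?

Earliest priority filing: 2 August 1995.
Base term: 2 August 1995 + 16 years → 2 August 2011.
Administrative Delay Adjustment: +806 days → 16 October 2013.
Prosecution Delay Deduction: −36 days → 10 September 2013.

September 10, 2013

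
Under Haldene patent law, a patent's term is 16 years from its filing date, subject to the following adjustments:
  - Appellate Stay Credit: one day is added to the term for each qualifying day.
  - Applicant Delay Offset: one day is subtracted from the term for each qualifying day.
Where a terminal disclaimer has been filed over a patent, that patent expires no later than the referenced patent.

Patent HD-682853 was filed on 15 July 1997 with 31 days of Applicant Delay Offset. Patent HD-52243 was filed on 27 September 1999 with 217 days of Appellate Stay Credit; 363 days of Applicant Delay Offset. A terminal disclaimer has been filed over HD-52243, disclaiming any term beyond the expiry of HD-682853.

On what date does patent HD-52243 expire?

June 14, 2013

Natural term of HD-52243:
  Base: filing + 16 years → 27 September 2015.
  Appellate Stay Credit: +217 days → 1 May 2016.
  Applicant Delay Offset: −363 days → 4 May 2015.
Expiry of referenced patent HD-682853:
  Base: filing + 16 years → 15 July 2013.
  Applicant Delay Offset: −31 days → 14 June 2013.
Terminal disclaimer: HD-52243 expires on the earlier of 4 May 2015 and 14 June 2013.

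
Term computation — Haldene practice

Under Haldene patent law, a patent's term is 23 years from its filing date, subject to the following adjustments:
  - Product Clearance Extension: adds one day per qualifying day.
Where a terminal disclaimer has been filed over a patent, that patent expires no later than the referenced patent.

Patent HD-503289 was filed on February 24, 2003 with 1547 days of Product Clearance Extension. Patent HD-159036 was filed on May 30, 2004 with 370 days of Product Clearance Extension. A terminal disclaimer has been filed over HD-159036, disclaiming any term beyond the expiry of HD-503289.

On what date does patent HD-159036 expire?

2028-06-03

Natural term of HD-159036:
  Base: filing + 23 years → 30 May 2027.
  Product Clearance Extension: +370 days → 3 June 2028.
Expiry of referenced patent HD-503289:
  Base: filing + 23 years → 24 February 2026.
  Product Clearance Extension: +1547 days → 21 May 2030.
Terminal disclaimer: HD-159036 expires on the earlier of 3 June 2028 and 21 May 2030.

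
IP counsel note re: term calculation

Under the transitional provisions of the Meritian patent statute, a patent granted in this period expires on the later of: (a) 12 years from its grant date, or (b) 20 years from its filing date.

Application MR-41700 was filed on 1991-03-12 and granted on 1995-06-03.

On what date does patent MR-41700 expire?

(a) grant + 12 years → 3 June 2007.
(b) filing + 20 years → 12 March 2011.
Later of the two: 12 March 2011.

March 12, 2011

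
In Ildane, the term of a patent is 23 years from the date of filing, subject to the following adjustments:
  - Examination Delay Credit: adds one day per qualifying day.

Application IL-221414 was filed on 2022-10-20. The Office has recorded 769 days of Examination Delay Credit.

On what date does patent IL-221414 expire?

Base term: filing date + 23 years → 20 October 2045.
Examination Delay Credit: +769 days → 28 November 2047.

November 28, 2047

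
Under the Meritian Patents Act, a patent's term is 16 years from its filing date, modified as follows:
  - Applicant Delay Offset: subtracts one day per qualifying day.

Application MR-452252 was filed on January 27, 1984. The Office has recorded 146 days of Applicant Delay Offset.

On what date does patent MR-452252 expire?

1999-09-03

Base term: filing date + 16 years → 27 January 2000.
Applicant Delay Offset: −146 days → 3 September 1999.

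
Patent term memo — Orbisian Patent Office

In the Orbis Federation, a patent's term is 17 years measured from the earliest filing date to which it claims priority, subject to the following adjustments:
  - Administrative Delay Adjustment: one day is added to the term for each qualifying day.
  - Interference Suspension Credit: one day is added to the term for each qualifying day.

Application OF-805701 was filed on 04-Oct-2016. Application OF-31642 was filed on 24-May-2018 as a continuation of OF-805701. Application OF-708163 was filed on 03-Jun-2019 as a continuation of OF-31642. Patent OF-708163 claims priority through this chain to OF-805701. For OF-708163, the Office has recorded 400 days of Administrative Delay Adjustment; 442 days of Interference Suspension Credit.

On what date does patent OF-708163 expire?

Earliest priority filing: 4 October 2016.
Base term: 4 October 2016 + 17 years → 4 October 2033.
Administrative Delay Adjustment: +400 days → 8 November 2034.
Interference Suspension Credit: +442 days → 24 January 2036.

2036-01-24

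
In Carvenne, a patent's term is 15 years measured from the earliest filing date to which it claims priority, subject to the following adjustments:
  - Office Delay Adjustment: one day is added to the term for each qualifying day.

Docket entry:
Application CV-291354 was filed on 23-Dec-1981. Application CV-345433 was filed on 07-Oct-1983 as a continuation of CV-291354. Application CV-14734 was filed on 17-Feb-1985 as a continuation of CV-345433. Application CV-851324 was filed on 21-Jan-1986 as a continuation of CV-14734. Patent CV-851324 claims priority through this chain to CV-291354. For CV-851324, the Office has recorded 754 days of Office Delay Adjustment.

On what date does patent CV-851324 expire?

Earliest priority filing: 23 December 1981.
Base term: 23 December 1981 + 15 years → 23 December 1996.
Office Delay Adjustment: +754 days → 16 January 1999.

1999-01-16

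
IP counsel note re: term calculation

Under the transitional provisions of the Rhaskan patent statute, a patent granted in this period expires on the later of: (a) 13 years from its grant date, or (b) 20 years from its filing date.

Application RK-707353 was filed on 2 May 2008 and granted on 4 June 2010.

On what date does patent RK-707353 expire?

May 2, 2028

(a) grant + 13 years → 4 June 2023.
(b) filing + 20 years → 2 May 2028.
Later of the two: 2 May 2028.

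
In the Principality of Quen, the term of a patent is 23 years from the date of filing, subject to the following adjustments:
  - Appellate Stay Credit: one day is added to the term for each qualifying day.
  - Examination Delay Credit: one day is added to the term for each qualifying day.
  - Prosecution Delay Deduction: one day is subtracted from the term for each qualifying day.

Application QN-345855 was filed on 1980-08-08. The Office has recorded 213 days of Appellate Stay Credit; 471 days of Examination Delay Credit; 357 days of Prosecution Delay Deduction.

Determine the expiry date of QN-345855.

Base term: filing date + 23 years → 8 August 2003.
Appellate Stay Credit: +213 days → 8 March 2004.
Examination Delay Credit: +471 days → 22 June 2005.
Prosecution Delay Deduction: −357 days → 30 June 2004.

June 30, 2004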